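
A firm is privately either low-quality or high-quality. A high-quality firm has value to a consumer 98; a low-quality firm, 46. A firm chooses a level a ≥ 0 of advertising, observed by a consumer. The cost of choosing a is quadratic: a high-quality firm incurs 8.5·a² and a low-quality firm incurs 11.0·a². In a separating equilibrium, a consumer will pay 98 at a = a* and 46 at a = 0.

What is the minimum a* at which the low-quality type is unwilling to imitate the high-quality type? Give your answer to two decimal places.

2.17

The low-quality type at a = 0 receives 46; imitating at a* yields 98 − 11.0·a*².
Indifference: 46 = 98 − 11.0·a*², so a*² = (98 − 46) / 11.0 ≈ 4.7273.
a* = √4.7273 ≈ 2.17.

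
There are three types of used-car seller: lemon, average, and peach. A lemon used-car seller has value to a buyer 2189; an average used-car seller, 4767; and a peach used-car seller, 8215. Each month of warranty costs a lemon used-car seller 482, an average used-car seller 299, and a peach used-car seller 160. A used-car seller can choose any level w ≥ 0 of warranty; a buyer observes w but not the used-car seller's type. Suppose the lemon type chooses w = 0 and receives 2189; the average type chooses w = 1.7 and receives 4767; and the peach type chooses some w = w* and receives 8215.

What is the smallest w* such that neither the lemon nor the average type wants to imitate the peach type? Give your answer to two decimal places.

13.23

Lemon type (on-path payoff 2189) won't mimic when 2189 ≥ 8215 − 482·w*, i.e. w* ≥ 12.50.
Average type (on-path payoff 4767 − 299×1.7 = 4258.7) won't mimic when 4258.7 ≥ 8215 − 299·w*, i.e. w* ≥ 13.23.
Both must hold, so w* = max(12.50, 13.23) = 13.23. The average type's constraint binds.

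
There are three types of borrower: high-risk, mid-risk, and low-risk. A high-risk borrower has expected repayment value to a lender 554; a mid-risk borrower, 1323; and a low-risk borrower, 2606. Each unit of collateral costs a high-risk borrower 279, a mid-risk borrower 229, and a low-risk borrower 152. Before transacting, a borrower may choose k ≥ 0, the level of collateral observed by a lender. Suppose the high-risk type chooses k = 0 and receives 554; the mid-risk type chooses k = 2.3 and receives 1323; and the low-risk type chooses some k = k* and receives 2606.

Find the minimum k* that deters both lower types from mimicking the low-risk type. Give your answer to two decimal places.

7.90

High-risk type (on-path payoff 554) won't mimic when 554 ≥ 2606 − 279·k*, i.e. k* ≥ 7.35.
Mid-risk type (on-path payoff 1323 − 229×2.3 = 796.3) won't mimic when 796.3 ≥ 2606 − 229·k*, i.e. k* ≥ 7.90.
Both must hold, so k* = max(7.35, 7.90) = 7.90. The mid-risk type's constraint binds.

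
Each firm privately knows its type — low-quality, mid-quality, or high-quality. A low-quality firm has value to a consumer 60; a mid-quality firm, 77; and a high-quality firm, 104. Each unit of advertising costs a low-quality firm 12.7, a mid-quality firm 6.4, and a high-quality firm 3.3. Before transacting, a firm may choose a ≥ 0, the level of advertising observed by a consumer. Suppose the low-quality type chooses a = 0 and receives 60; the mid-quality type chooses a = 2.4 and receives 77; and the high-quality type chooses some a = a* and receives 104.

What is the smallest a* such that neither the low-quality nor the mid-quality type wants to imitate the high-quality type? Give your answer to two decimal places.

Low-quality type (on-path payoff 60) won't mimic when 60 ≥ 104 − 12.7·a*, i.e. a* ≥ 3.46.
Mid-quality type (on-path payoff 77 − 6.4×2.4 = 61.64) won't mimic when 61.64 ≥ 104 − 6.4·a*, i.e. a* ≥ 6.62.
Both must hold, so a* = max(3.46, 6.62) = 6.62. The mid-quality type's constraint binds.

6.62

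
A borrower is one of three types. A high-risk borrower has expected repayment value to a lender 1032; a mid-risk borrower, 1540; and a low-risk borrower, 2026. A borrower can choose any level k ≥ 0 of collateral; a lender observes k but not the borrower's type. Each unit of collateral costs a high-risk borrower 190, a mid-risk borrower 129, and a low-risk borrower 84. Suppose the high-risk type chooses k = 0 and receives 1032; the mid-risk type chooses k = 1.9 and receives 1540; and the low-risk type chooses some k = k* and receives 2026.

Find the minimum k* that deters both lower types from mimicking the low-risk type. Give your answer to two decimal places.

5.67

High-risk type (on-path payoff 1032) won't mimic when 1032 ≥ 2026 − 190·k*, i.e. k* ≥ 5.23.
Mid-risk type (on-path payoff 1540 − 129×1.9 = 1294.9) won't mimic when 1294.9 ≥ 2026 − 129·k*, i.e. k* ≥ 5.67.
Both must hold, so k* = max(5.23, 5.67) = 5.67. The mid-risk type's constraint binds.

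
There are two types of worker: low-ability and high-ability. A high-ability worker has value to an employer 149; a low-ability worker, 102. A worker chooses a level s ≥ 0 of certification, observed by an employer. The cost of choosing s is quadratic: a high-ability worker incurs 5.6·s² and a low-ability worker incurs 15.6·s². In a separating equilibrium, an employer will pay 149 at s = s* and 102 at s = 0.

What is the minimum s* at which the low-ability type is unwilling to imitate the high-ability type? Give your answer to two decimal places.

The low-ability type at s = 0 receives 102; imitating at s* yields 149 − 15.6·s*².
Indifference: 102 = 149 − 15.6·s*², so s*² = (149 − 102) / 15.6 ≈ 3.0128.
s* = √3.0128 ≈ 1.74.

1.74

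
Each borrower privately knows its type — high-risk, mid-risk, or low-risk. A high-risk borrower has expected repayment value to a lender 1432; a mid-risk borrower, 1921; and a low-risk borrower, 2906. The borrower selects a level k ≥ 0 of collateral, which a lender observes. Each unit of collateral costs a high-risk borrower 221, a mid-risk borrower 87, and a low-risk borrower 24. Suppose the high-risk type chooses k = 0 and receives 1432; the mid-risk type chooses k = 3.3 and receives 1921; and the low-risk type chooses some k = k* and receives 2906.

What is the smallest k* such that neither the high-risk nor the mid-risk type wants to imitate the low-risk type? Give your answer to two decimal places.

14.62

Mid-risk type (on-path payoff 1921 − 87×3.3 = 1633.9) won't mimic when 1633.9 ≥ 2906 − 87·k*, i.e. k* ≥ 14.62.
High-risk type (on-path payoff 1432) won't mimic when 1432 ≥ 2906 − 221·k*, i.e. k* ≥ 6.67.
Both must hold, so k* = max(6.67, 14.62) = 14.62. The mid-risk type's constraint binds.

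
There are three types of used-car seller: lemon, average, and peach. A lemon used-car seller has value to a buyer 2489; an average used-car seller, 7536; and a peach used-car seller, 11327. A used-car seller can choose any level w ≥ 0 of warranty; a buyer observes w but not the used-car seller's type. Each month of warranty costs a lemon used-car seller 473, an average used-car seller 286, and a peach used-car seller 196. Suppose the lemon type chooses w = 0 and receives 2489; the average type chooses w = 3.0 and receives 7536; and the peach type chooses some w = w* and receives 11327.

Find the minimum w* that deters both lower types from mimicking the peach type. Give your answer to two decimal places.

Lemon type (on-path payoff 2489) won't mimic when 2489 ≥ 11327 − 473·w*, i.e. w* ≥ 18.68.
Average type (on-path payoff 7536 − 286×3.0 = 6678) won't mimic when 6678 ≥ 11327 − 286·w*, i.e. w* ≥ 16.26.
Both must hold, so w* = max(18.68, 16.26) = 18.68. The lemon type's constraint binds.

18.68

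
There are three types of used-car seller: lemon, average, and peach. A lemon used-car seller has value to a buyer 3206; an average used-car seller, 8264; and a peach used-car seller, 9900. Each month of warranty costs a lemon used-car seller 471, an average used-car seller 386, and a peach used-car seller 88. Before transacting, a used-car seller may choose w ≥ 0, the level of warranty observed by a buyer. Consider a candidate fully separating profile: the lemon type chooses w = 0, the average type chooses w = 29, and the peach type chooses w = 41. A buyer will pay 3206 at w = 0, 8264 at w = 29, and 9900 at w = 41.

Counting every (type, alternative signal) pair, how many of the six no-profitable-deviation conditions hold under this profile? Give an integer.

Lemon (own payoff 3206): to w=29 gives 8264 − 471×29 = -5395 → no gain ✓; to w=41 gives 9900 − 471×41 = -9411 → no gain ✓.
Average (own payoff 8264 − 386×29 = -2930): to w=0 gives 3206 → profitable ✗; to w=41 gives 9900 − 386×41 = -5926 → no gain ✓.
Peach (own payoff 9900 − 88×41 = 6292): to w=0 gives 3206 → no gain ✓; to w=29 gives 8264 − 88×29 = 5712 → no gain ✓.
5 of the 6 constraints hold; not an equilibrium.

5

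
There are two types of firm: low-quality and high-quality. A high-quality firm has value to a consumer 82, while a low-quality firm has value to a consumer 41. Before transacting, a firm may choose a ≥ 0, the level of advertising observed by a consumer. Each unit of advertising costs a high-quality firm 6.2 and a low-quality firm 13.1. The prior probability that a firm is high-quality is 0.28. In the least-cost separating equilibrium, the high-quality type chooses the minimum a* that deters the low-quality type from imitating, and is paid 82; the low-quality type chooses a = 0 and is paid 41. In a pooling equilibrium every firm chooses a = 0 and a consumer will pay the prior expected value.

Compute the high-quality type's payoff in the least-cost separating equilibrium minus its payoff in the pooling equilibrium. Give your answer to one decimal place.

10.1

Least-cost separating signal: a* solves 41 = 82 − 13.1·a*, so a* = (82 − 41)/13.1 ≈ 3.1298.
High-quality type's separating payoff: 82 − 6.2 × a* = 82 − 6.2 × (82 − 41)/13.1 = 82 − 254.2/13.1 ≈ 62.595.
Pooling payoff: 0.28 × 82 + 0.72 × 41 = 52.48.
Difference: 62.595 − 52.48 = 10.115, i.e. 10.1 to one decimal place.
The high-quality type prefers to separate.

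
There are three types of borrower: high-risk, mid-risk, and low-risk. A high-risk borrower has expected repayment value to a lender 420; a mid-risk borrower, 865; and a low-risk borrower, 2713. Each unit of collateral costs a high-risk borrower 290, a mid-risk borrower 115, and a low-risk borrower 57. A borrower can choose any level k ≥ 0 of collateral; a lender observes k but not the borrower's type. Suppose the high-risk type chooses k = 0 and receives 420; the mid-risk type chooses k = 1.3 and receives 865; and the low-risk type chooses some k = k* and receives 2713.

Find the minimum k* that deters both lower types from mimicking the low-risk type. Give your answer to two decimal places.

Mid-risk type (on-path payoff 865 − 115×1.3 = 715.5) won't mimic when 715.5 ≥ 2713 − 115·k*, i.e. k* ≥ 17.37.
High-risk type (on-path payoff 420) won't mimic when 420 ≥ 2713 − 290·k*, i.e. k* ≥ 7.91.
Both must hold, so k* = max(7.91, 17.37) = 17.37. The mid-risk type's constraint binds.

17.37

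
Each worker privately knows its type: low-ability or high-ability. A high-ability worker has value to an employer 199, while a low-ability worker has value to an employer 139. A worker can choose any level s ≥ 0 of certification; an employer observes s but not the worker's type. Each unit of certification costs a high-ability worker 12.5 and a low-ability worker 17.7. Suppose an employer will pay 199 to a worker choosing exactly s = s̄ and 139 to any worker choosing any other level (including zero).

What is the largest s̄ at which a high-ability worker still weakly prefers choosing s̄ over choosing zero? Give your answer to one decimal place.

Choosing s̄ yields the high-ability type 199 − 12.5·s̄; choosing zero yields 139.
The high-ability type is indifferent at 199 − 12.5·s̄ = 139, i.e. s̄ = (199 − 139) / 12.5 = 4.8.
For any s̄ above 4.8 the high-ability type would rather pool at zero, so separation collapses.

4.8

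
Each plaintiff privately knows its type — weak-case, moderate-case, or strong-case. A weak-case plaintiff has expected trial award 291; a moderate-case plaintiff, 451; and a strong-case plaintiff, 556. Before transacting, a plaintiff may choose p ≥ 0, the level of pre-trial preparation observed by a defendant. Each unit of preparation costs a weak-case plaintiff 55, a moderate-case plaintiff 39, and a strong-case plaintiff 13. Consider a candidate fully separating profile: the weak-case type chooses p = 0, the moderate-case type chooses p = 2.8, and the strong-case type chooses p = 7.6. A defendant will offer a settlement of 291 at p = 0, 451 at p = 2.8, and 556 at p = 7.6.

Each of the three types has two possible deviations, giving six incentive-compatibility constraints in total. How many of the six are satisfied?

5

Moderate-case (own payoff 451 − 39×2.8 = 341.8): to p=0 gives 291 → no gain ✓; to p=7.6 gives 556 − 39×7.6 = 259.6 → no gain ✓.
Weak-case (own payoff 291): to p=2.8 gives 451 − 55×2.8 = 297 → profitable ✗; to p=7.6 gives 556 − 55×7.6 = 138 → no gain ✓.
Strong-case (own payoff 556 − 13×7.6 = 457.2): to p=0 gives 291 → no gain ✓; to p=2.8 gives 451 − 13×2.8 = 414.6 → no gain ✓.
5 of the 6 constraints hold; not an equilibrium.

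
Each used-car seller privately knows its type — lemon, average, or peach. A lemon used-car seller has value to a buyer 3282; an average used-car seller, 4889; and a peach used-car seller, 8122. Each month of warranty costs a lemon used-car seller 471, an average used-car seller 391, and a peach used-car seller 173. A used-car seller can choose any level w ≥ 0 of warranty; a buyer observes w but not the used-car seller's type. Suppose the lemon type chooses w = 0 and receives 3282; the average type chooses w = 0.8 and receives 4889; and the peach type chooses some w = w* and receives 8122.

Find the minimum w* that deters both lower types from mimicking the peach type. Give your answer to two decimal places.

Lemon type (on-path payoff 3282) won't mimic when 3282 ≥ 8122 − 471·w*, i.e. w* ≥ 10.28.
Average type (on-path payoff 4889 − 391×0.8 = 4576.2) won't mimic when 4576.2 ≥ 8122 − 391·w*, i.e. w* ≥ 9.07.
Both must hold, so w* = max(10.28, 9.07) = 10.28. The lemon type's constraint binds.

10.28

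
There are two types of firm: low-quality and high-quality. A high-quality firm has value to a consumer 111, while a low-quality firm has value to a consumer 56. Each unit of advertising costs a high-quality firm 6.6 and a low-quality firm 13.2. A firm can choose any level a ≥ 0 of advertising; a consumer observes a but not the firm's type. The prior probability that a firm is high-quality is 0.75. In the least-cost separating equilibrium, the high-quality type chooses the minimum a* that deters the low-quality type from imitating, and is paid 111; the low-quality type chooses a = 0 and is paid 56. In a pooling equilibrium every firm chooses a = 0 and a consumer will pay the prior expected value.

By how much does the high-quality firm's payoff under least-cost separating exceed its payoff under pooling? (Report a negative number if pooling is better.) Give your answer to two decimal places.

Least-cost separating signal: a* solves 56 = 111 − 13.2·a*, so a* = (111 − 56)/13.2 ≈ 4.1667.
High-quality type's separating payoff: 111 − 6.6 × a* = 111 − 6.6 × (111 − 56)/13.2 = 111 − 363/13.2 = 83.5.
Pooling payoff: 0.75 × 111 + 0.25 × 56 = 97.25.
Difference: 83.5 − 97.25 = -13.75.
The high-quality type would prefer the pooling outcome.

-13.75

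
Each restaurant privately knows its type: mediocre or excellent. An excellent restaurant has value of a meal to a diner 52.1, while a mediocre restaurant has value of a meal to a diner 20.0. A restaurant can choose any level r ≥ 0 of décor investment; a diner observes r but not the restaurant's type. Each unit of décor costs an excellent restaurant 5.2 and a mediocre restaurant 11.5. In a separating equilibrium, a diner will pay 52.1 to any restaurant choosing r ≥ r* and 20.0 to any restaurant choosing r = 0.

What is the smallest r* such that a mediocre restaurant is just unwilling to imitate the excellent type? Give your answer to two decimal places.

2.79

A mediocre restaurant choosing r = 0 receives 20.0.
Imitating at r* instead would pay 52.1 at cost 11.5·r*, netting 52.1 − 11.5·r*.
Indifference: 20.0 = 52.1 − 11.5·r*, so r* = (52.1 − 20.0) / 11.5 ≈ 2.79.
At r* the mediocre type's incentive constraint just binds; the excellent type strictly prefers r* since its per-unit cost is lower.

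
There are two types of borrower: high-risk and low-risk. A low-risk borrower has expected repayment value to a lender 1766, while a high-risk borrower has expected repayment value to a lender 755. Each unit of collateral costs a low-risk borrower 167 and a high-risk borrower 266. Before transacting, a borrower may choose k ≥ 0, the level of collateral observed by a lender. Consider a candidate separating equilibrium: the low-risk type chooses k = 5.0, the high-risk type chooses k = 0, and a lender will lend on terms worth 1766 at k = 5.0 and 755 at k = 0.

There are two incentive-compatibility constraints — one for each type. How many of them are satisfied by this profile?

2

High-risk type: stay at 0 → 755; mimic → 1766 − 266 × 5.0 = 436. IC holds (755 ≥ 436).
Low-risk type: signal → 1766 − 167 × 5.0 = 931; deviate to 0 → 755. IC holds (931 ≥ 755).
2 of 2 constraints hold, so this is a separating equilibrium.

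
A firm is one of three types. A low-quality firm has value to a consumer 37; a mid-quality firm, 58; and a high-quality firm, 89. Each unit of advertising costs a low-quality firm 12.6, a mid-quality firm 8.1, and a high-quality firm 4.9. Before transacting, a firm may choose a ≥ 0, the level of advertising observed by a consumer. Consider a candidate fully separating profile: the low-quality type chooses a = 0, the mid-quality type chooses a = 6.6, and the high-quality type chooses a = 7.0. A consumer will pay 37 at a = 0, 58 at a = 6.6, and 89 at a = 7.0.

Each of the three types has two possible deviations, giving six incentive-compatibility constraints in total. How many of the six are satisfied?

Mid-quality (own payoff 58 − 8.1×6.6 = 4.54): to a=0 gives 37 → profitable ✗; to a=7.0 gives 89 − 8.1×7.0 = 32.3 → profitable ✗.
Low-quality (own payoff 37): to a=6.6 gives 58 − 12.6×6.6 = -25.16 → no gain ✓; to a=7.0 gives 89 − 12.6×7.0 = 0.8 → no gain ✓.
High-quality (own payoff 89 − 4.9×7.0 = 54.7): to a=0 gives 37 → no gain ✓; to a=6.6 gives 58 − 4.9×6.6 = 25.66 → no gain ✓.
4 of the 6 constraints hold; not an equilibrium.

4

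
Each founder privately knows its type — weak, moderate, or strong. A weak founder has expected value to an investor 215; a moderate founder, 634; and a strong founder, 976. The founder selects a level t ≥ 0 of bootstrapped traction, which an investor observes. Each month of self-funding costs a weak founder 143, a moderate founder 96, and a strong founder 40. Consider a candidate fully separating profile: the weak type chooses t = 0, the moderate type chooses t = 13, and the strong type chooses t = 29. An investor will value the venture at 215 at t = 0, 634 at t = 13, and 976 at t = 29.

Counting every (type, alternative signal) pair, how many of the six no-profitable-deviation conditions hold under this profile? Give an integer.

3

Moderate (own payoff 634 − 96×13 = -614): to t=0 gives 215 → profitable ✗; to t=29 gives 976 − 96×29 = -1808 → no gain ✓.
Weak (own payoff 215): to t=13 gives 634 − 143×13 = -1225 → no gain ✓; to t=29 gives 976 − 143×29 = -3171 → no gain ✓.
Strong (own payoff 976 − 40×29 = -184): to t=0 gives 215 → profitable ✗; to t=13 gives 634 − 40×13 = 114 → profitable ✗.
3 of the 6 constraints hold; not an equilibrium.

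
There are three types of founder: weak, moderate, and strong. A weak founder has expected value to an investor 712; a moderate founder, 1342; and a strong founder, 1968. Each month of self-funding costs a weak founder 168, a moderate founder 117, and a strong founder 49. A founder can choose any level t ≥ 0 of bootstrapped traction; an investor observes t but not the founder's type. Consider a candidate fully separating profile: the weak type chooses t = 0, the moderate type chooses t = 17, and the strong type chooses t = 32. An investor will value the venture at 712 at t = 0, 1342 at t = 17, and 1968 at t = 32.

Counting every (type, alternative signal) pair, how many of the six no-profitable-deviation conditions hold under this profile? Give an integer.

Strong (own payoff 1968 − 49×32 = 400): to t=0 gives 712 → profitable ✗; to t=17 gives 1342 − 49×17 = 509 → profitable ✗.
Weak (own payoff 712): to t=17 gives 1342 − 168×17 = -1514 → no gain ✓; to t=32 gives 1968 − 168×32 = -3408 → no gain ✓.
Moderate (own payoff 1342 − 117×17 = -647): to t=0 gives 712 → profitable ✗; to t=32 gives 1968 − 117×32 = -1776 → no gain ✓.
3 of the 6 constraints hold; not an equilibrium.

3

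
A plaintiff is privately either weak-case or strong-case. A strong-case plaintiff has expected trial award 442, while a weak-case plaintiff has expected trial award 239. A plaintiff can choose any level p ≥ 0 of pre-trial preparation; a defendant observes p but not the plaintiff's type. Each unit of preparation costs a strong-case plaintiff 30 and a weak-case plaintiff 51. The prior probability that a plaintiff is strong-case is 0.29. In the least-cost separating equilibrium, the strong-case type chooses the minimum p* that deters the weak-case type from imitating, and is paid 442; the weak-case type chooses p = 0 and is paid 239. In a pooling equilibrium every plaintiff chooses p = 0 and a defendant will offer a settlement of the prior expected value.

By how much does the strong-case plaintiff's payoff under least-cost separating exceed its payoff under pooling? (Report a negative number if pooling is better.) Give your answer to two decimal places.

Least-cost separating signal: p* solves 239 = 442 − 51·p*, so p* = (442 − 239)/51 ≈ 3.9804.
Strong-case type's separating payoff: 442 − 30 × p* = 442 − 30 × (442 − 239)/51 = 442 − 6090/51 ≈ 322.5882.
Pooling payoff: 0.29 × 442 + 0.71 × 239 = 297.87.
Difference: 322.5882 − 297.87 = 24.7182, i.e. 24.72 to two decimal places.
The strong-case type prefers to separate.

24.72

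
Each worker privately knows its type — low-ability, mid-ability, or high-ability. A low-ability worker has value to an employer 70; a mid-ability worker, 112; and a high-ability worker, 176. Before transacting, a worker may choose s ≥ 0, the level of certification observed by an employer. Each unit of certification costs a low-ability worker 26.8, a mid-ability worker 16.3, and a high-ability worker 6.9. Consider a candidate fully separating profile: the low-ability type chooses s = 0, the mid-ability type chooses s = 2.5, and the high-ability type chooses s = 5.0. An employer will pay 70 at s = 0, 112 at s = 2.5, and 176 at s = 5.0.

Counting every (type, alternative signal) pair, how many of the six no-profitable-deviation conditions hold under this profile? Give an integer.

5

Mid-ability (own payoff 112 − 16.3×2.5 = 71.25): to s=0 gives 70 → no gain ✓; to s=5.0 gives 176 − 16.3×5.0 = 94.5 → profitable ✗.
Low-ability (own payoff 70): to s=2.5 gives 112 − 26.8×2.5 = 45 → no gain ✓; to s=5.0 gives 176 − 26.8×5.0 = 42 → no gain ✓.
High-ability (own payoff 176 − 6.9×5.0 = 141.5): to s=0 gives 70 → no gain ✓; to s=2.5 gives 112 − 6.9×2.5 = 94.75 → no gain ✓.
5 of the 6 constraints hold; not an equilibrium.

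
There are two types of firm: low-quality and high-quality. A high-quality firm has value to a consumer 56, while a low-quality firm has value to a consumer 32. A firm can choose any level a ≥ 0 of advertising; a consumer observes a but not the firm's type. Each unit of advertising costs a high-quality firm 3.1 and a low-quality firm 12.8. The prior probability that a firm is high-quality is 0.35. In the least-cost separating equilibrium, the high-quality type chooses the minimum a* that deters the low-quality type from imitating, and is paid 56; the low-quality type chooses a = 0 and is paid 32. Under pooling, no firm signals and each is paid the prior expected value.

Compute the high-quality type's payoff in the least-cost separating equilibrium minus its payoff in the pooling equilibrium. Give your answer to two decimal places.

Least-cost separating signal: a* solves 32 = 56 − 12.8·a*, so a* = (56 − 32)/12.8 = 1.875.
High-quality type's separating payoff: 56 − 3.1 × a* = 56 − 3.1 × (56 − 32)/12.8 = 56 − 74.4/12.8 = 50.1875.
Pooling payoff: 0.35 × 56 + 0.65 × 32 = 40.4.
Difference: 50.1875 − 40.4 = 9.7875, i.e. 9.79 to two decimal places.
The high-quality type prefers to separate.

9.79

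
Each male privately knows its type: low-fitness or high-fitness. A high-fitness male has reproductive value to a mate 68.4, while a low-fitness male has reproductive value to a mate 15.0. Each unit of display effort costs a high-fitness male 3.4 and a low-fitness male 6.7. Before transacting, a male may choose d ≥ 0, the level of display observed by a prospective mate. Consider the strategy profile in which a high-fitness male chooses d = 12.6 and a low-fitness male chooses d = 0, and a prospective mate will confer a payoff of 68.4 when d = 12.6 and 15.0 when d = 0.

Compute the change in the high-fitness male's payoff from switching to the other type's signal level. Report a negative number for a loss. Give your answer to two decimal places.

Playing d = 12.6 the high-fitness male receives 68.4 − 3.4 × 12.6 = 25.56.
Deviating to d = 0 yields 15.0 instead.
Gain from deviating: 15.0 − 25.56 = -10.56.
The gain is negative, so the high-fitness type's incentive-compatibility constraint is satisfied.

-10.56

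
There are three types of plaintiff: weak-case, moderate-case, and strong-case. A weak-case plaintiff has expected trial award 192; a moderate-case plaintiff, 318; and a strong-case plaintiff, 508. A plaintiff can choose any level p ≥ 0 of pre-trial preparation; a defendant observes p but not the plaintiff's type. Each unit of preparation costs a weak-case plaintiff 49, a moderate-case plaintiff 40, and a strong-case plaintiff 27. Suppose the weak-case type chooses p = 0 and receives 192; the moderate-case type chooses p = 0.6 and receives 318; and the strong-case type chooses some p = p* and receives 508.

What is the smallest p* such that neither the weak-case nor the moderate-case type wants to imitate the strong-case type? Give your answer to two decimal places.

Weak-case type (on-path payoff 192) won't mimic when 192 ≥ 508 − 49·p*, i.e. p* ≥ 6.45.
Moderate-case type (on-path payoff 318 − 40×0.6 = 294) won't mimic when 294 ≥ 508 − 40·p*, i.e. p* ≥ 5.35.
Both must hold, so p* = max(6.45, 5.35) = 6.45. The weak-case type's constraint binds.

6.45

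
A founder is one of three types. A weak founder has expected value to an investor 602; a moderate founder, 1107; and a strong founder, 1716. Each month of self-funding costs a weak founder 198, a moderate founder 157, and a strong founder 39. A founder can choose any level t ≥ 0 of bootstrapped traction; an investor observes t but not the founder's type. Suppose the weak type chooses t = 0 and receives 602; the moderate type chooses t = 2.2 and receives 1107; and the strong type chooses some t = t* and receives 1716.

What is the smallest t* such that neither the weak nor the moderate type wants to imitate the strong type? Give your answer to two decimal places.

Moderate type (on-path payoff 1107 − 157×2.2 = 761.6) won't mimic when 761.6 ≥ 1716 − 157·t*, i.e. t* ≥ 6.08.
Weak type (on-path payoff 602) won't mimic when 602 ≥ 1716 − 198·t*, i.e. t* ≥ 5.63.
Both must hold, so t* = max(5.63, 6.08) = 6.08. The moderate type's constraint binds.

6.08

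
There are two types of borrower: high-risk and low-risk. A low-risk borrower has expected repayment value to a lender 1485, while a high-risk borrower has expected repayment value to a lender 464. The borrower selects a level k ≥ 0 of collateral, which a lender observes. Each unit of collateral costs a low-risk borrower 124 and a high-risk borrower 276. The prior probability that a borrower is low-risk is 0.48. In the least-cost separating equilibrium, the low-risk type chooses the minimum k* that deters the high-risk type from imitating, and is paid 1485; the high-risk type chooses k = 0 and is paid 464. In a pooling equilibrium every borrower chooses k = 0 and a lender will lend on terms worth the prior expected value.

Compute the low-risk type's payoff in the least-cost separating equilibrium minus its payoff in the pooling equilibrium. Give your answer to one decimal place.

72.2

Least-cost separating signal: k* solves 464 = 1485 − 276·k*, so k* = (1485 − 464)/276 ≈ 3.6993.
Low-risk type's separating payoff: 1485 − 124 × k* = 1485 − 124 × (1485 − 464)/276 = 1485 − 126604/276 ≈ 1026.290.
Pooling payoff: 0.48 × 1485 + 0.52 × 464 = 954.08.
Difference: 1026.290 − 954.08 = 72.21, i.e. 72.2 to one decimal place.
The low-risk type prefers to separate.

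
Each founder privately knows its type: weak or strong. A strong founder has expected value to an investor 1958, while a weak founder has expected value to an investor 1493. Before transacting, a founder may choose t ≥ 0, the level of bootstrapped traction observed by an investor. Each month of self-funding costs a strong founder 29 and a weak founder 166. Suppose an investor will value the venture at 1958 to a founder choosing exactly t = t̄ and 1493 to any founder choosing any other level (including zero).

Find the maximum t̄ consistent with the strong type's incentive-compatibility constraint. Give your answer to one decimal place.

16.0

Choosing t̄ yields the strong type 1958 − 29·t̄; choosing zero yields 1493.
The strong type is indifferent at 1958 − 29·t̄ = 1493, i.e. t̄ = (1958 − 1493) / 29 ≈ 16.0.
For any t̄ above 16.0 the strong type would rather pool at zero, so separation collapses.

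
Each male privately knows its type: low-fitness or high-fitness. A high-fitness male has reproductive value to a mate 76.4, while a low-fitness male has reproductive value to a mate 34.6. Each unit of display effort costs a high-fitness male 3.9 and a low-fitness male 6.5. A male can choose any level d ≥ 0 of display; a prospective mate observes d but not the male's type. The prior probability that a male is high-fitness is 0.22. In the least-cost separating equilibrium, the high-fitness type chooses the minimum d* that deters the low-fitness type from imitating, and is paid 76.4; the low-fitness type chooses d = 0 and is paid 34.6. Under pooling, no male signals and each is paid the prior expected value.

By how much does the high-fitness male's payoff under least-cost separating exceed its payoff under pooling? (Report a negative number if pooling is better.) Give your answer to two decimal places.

Least-cost separating signal: d* solves 34.6 = 76.4 − 6.5·d*, so d* = (76.4 − 34.6)/6.5 ≈ 6.4308.
High-fitness type's separating payoff: 76.4 − 3.9 × d* = 76.4 − 3.9 × (76.4 − 34.6)/6.5 = 76.4 − 163.02/6.5 = 51.32.
Pooling payoff: 0.22 × 76.4 + 0.78 × 34.6 = 43.796.
Difference: 51.32 − 43.796 = 7.524, i.e. 7.52 to two decimal places.
The high-fitness type prefers to separate.

7.52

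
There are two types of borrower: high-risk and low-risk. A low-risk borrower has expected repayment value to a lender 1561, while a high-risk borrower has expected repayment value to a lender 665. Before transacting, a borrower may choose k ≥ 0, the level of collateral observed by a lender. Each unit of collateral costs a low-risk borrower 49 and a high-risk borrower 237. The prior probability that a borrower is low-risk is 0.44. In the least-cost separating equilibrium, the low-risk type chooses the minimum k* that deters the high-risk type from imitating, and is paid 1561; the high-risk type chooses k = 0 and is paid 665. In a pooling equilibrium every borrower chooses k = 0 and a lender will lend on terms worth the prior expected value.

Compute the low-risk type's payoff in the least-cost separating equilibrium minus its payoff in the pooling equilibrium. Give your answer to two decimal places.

Least-cost separating signal: k* solves 665 = 1561 − 237·k*, so k* = (1561 − 665)/237 ≈ 3.7806.
Low-risk type's separating payoff: 1561 − 49 × k* = 1561 − 49 × (1561 − 665)/237 = 1561 − 43904/237 ≈ 1375.7511.
Pooling payoff: 0.44 × 1561 + 0.56 × 665 = 1059.24.
Difference: 1375.7511 − 1059.24 = 316.5111, i.e. 316.51 to two decimal places.
The low-risk type prefers to separate.

316.51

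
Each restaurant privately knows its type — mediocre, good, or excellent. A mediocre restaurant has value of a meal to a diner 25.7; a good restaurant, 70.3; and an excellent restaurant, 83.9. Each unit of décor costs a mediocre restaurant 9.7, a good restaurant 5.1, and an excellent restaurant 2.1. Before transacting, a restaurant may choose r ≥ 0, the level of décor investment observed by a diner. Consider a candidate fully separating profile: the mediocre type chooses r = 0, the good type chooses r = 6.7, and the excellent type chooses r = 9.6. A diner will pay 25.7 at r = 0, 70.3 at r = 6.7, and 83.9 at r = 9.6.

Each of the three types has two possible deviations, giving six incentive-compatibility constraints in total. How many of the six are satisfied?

Good (own payoff 70.3 − 5.1×6.7 = 36.13): to r=0 gives 25.7 → no gain ✓; to r=9.6 gives 83.9 − 5.1×9.6 = 34.94 → no gain ✓.
Mediocre (own payoff 25.7): to r=6.7 gives 70.3 − 9.7×6.7 = 5.31 → no gain ✓; to r=9.6 gives 83.9 − 9.7×9.6 = -9.22 → no gain ✓.
Excellent (own payoff 83.9 − 2.1×9.6 = 63.74): to r=0 gives 25.7 → no gain ✓; to r=6.7 gives 70.3 − 2.1×6.7 = 56.23 → no gain ✓.
6 of the 6 constraints hold; this profile is a separating equilibrium.

6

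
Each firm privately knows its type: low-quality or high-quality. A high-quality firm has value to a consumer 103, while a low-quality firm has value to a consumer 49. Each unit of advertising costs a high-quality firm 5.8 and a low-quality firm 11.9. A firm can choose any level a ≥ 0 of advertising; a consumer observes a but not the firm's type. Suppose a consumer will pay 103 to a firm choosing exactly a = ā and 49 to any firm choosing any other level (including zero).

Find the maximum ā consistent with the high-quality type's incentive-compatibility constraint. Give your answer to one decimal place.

Choosing ā yields the high-quality type 103 − 5.8·ā; choosing zero yields 49.
The high-quality type is indifferent at 103 − 5.8·ā = 49, i.e. ā = (103 − 49) / 5.8 ≈ 9.3.
For any ā above 9.3 the high-quality type would rather pool at zero, so separation collapses.

9.3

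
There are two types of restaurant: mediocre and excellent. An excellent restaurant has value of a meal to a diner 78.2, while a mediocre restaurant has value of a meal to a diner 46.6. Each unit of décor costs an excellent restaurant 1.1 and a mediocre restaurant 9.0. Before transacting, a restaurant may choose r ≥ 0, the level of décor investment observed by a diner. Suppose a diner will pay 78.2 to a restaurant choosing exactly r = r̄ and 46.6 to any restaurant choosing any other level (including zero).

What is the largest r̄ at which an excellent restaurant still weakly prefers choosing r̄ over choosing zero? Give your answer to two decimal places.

28.73

Choosing r̄ yields the excellent type 78.2 − 1.1·r̄; choosing zero yields 46.6.
The excellent type is indifferent at 78.2 − 1.1·r̄ = 46.6, i.e. r̄ = (78.2 − 46.6) / 1.1 ≈ 28.73.
For any r̄ above 28.73 the excellent type would rather pool at zero, so separation collapses.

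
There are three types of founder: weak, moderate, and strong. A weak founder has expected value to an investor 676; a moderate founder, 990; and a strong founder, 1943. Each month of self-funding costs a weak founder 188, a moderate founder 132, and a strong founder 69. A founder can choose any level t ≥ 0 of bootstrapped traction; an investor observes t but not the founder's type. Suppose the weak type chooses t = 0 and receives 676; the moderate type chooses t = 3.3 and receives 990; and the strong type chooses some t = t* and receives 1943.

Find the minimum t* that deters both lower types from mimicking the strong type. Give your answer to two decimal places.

Weak type (on-path payoff 676) won't mimic when 676 ≥ 1943 − 188·t*, i.e. t* ≥ 6.74.
Moderate type (on-path payoff 990 − 132×3.3 = 554.4) won't mimic when 554.4 ≥ 1943 − 132·t*, i.e. t* ≥ 10.52.
Both must hold, so t* = max(6.74, 10.52) = 10.52. The moderate type's constraint binds.

10.52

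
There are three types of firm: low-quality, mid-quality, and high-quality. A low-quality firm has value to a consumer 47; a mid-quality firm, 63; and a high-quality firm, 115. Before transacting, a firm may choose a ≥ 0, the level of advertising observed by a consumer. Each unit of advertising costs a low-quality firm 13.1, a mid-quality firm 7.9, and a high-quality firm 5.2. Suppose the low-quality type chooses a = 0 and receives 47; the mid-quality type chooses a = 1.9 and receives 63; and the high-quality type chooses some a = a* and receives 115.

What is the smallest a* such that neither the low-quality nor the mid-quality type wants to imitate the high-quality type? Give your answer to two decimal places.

Low-quality type (on-path payoff 47) won't mimic when 47 ≥ 115 − 13.1·a*, i.e. a* ≥ 5.19.
Mid-quality type (on-path payoff 63 − 7.9×1.9 = 47.99) won't mimic when 47.99 ≥ 115 − 7.9·a*, i.e. a* ≥ 8.48.
Both must hold, so a* = max(5.19, 8.48) = 8.48. The mid-quality type's constraint binds.

8.48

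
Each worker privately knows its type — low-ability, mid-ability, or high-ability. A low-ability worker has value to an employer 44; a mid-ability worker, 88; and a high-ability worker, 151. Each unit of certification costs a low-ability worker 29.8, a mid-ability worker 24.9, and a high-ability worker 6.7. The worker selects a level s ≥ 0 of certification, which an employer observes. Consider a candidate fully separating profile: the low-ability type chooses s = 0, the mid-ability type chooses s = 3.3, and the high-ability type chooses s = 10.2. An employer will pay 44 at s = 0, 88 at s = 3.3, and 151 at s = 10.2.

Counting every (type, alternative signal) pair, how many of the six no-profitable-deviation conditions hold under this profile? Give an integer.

High-ability (own payoff 151 − 6.7×10.2 = 82.66): to s=0 gives 44 → no gain ✓; to s=3.3 gives 88 − 6.7×3.3 = 65.89 → no gain ✓.
Mid-ability (own payoff 88 − 24.9×3.3 = 5.83): to s=0 gives 44 → profitable ✗; to s=10.2 gives 151 − 24.9×10.2 = -102.98 → no gain ✓.
Low-ability (own payoff 44): to s=3.3 gives 88 − 29.8×3.3 = -10.34 → no gain ✓; to s=10.2 gives 151 − 29.8×10.2 = -152.96 → no gain ✓.
5 of the 6 constraints hold; not an equilibrium.

5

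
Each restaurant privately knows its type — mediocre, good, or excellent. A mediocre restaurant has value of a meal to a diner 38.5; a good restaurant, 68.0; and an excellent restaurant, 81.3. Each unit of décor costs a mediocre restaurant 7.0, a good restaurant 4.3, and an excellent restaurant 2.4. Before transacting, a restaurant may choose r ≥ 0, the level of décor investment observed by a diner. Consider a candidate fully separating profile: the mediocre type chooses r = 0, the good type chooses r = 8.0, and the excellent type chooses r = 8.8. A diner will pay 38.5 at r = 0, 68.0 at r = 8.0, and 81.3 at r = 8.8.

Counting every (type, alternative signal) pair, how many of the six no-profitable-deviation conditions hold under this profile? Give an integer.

Excellent (own payoff 81.3 − 2.4×8.8 = 60.18): to r=0 gives 38.5 → no gain ✓; to r=8.0 gives 68.0 − 2.4×8.0 = 48.8 → no gain ✓.
Mediocre (own payoff 38.5): to r=8.0 gives 68.0 − 7.0×8.0 = 12 → no gain ✓; to r=8.8 gives 81.3 − 7.0×8.8 = 19.7 → no gain ✓.
Good (own payoff 68.0 − 4.3×8.0 = 33.6): to r=0 gives 38.5 → profitable ✗; to r=8.8 gives 81.3 − 4.3×8.8 = 43.46 → profitable ✗.
4 of the 6 constraints hold; not an equilibrium.

4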